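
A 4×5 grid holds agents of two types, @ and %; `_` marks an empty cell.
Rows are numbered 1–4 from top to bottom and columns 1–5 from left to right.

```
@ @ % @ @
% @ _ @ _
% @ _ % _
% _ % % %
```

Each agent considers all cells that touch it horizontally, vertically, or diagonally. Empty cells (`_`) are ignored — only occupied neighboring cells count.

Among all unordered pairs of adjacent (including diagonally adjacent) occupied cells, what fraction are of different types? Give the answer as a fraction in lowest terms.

13/27

Scan each occupied cell's neighbors to the right and below (and the two forward diagonals) so each pair is counted once.
From row 1: 6 unlike of 12 pairs (running 6/12).
From row 2: 4 unlike of 6 pairs (running 10/18).
From row 3: 3 unlike of 7 pairs (running 13/25).
From row 4: 0 unlike of 2 pairs (running 13/27).
Total adjacent occupied pairs: 27; unlike-type pairs: 13.
13/27 is already in lowest terms.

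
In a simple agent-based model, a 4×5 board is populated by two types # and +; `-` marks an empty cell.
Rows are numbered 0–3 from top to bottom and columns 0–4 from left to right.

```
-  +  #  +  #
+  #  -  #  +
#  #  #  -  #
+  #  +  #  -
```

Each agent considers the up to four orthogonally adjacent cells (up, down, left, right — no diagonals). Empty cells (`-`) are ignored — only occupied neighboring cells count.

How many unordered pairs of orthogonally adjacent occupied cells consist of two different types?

15

Scan each occupied cell's neighbors to the right and below so each pair is counted once.
From row 0: 6 unlike of 6 pairs (running 6/6).
From row 1: 4 unlike of 5 pairs (running 10/11).
From row 2: 2 unlike of 5 pairs (running 12/16).
From row 3: 3 unlike of 3 pairs (running 15/19).
Total adjacent occupied pairs: 19; unlike-type pairs: 15.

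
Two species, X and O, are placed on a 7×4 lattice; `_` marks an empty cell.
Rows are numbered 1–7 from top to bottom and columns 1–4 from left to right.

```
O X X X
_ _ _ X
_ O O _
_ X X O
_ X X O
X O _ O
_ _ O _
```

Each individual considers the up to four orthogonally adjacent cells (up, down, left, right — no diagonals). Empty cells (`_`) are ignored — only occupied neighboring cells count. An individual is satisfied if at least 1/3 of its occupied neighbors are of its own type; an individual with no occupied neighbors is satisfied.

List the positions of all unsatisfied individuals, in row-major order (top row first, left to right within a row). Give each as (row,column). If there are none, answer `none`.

(1,1), (6,1), (6,2)

Row 1: (1,1)O 0/1 not · (1,2)X 1/2 satisfied · (1,3)X 2/2 satisfied · (1,4)X 2/2 satisfied
Row 2: (2,4)X 1/1 satisfied
Row 3: (3,2)O 1/2 satisfied · (3,3)O 1/2 satisfied
Row 4: (4,2)X 2/3 satisfied · (4,3)X 2/4 satisfied · (4,4)O 1/2 satisfied
Row 5: (5,2)X 2/3 satisfied · (5,3)X 2/3 satisfied · (5,4)O 2/3 satisfied
Row 6: (6,1)X 0/1 not · (6,2)O 0/2 not · (6,4)O 1/1 satisfied
Row 7: (7,3)O 0/0 satisfied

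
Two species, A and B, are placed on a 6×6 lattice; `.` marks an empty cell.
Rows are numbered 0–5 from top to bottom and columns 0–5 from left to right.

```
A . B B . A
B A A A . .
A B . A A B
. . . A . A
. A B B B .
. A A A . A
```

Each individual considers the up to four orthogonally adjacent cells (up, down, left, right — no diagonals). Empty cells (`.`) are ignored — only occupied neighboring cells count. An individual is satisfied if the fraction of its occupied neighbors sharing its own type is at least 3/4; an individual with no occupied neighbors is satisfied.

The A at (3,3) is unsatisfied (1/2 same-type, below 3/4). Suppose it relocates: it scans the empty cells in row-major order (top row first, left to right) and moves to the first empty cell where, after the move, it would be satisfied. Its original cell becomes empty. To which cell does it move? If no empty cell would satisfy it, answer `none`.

Vacating (3,3). Empty cells in order:
  (0,1): 2/3 same-type → still unsatisfied.
  (0,4): 1/2 same-type → still unsatisfied.
  (1,4): 2/2 same-type → satisfied — stop here.

(1,4)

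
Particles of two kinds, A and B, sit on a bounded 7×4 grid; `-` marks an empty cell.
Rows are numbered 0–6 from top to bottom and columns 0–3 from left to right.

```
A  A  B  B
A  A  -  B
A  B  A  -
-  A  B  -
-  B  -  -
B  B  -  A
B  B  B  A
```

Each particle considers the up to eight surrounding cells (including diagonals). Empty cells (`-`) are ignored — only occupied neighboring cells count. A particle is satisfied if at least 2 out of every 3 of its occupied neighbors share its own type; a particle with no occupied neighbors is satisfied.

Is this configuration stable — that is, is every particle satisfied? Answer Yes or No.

No

Row 0: (0,0)A 3/3 ✓ · (0,1)A 3/4 ✓ · (0,2)B 2/4 ✗ · (0,3)B 2/2 ✓
Row 1: (1,0)A 4/5 ✓ · (1,1)A 5/7 ✓ · (1,3)B 2/3 ✓
Row 2: (2,0)A 3/4 ✓ · (2,1)B 1/6 ✗ · (2,2)A 2/5 ✗
Row 3: (3,1)A 2/5 ✗ · (3,2)B 2/4 ✗
Row 4: (4,1)B 3/4 ✓
Row 5: (5,0)B 4/4 ✓ · (5,1)B 5/5 ✓ · (5,3)A 1/2 ✗
Row 6: (6,0)B 3/3 ✓ · (6,1)B 4/4 ✓ · (6,2)B 2/4 ✗ · (6,3)A 1/2 ✗
For instance (0,2) has only 2/4 same-type neighbors, below 2/3.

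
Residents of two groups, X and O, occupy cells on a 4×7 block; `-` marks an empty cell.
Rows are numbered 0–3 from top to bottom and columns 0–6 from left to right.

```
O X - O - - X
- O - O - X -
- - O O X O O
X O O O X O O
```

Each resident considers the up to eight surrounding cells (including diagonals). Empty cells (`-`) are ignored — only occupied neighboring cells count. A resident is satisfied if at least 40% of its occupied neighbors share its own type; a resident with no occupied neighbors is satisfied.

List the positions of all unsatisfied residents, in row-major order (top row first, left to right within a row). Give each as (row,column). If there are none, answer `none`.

(0,1), (2,4), (3,0), (3,4)

Row 0: (0,0)O 1/2 ✓ · (0,1)X 0/2 ✗ · (0,3)O 1/1 ✓ · (0,6)X 1/1 ✓
Row 1: (1,1)O 2/3 ✓ · (1,3)O 3/4 ✓ · (1,5)X 2/4 ✓
Row 2: (2,2)O 6/6 ✓ · (2,3)O 4/6 ✓ · (2,4)X 2/7 ✗ · (2,5)O 3/6 ✓ · (2,6)O 3/4 ✓
Row 3: (3,0)X 0/1 ✗ · (3,1)O 2/3 ✓ · (3,2)O 4/4 ✓ · (3,3)O 3/5 ✓ · (3,4)X 1/5 ✗ · (3,5)O 3/5 ✓ · (3,6)O 3/3 ✓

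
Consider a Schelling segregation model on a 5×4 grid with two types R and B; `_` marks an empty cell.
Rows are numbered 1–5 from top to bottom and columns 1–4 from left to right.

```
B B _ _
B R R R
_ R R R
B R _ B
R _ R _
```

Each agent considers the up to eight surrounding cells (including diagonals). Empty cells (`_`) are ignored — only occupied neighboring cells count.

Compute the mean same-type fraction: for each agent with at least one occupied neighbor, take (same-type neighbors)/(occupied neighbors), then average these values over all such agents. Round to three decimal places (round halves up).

Row 1: (1,1)B 2/3 · (1,2)B 2/4
Row 2: (2,1)B 2/4 · (2,2)R 3/6 · (2,3)R 5/6 · (2,4)R 3/3
Row 3: (3,2)R 4/6 · (3,3)R 6/7 · (3,4)R 3/4
Row 4: (4,1)B 0/3 · (4,2)R 4/5 · (4,4)B 0/3
Row 5: (5,1)R 1/2 · (5,3)R 1/2
Sum over 14 agents: 2/3 + 2/4 + 2/4 + 3/6 + 5/6 + 3/3 + 4/6 + 6/7 + 3/4 + 0/3 + 4/5 + 0/3 + 1/2 + 1/2 = 3391/420; mean = 3391/420 ÷ 14 = 3391/5880 = 0.576700… → 0.577.

0.577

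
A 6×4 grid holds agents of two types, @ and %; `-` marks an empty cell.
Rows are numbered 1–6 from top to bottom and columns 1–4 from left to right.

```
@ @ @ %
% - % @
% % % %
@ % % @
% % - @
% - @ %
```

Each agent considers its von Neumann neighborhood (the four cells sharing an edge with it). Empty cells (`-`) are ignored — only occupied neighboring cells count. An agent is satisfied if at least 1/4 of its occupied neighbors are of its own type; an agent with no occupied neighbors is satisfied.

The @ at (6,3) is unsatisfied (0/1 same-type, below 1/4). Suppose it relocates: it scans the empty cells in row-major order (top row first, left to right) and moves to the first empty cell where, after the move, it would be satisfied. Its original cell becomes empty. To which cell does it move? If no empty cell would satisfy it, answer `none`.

(2,2)

Vacating (6,3). Empty cells in order:
  (2,2): 1/4 same-type → satisfied — stop here.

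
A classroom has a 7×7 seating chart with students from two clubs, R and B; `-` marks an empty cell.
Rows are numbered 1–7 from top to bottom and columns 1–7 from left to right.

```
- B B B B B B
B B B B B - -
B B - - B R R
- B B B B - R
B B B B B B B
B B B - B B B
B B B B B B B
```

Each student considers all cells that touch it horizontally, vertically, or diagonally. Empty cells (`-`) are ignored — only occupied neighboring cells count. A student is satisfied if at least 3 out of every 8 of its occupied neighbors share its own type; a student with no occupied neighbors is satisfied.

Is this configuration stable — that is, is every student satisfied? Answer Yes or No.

Yes

(1,2)B 4/4 ✓
(1,3)B 5/5 ✓
(1,4)B 5/5 ✓
(1,5)B 4/4 ✓
(1,6)B 3/3 ✓
(1,7)B 1/1 ✓
(2,1)B 4/4 ✓
(2,2)B 6/6 ✓
(2,3)B 6/6 ✓
(2,4)B 6/6 ✓
(2,5)B 5/6 ✓
(3,1)B 4/4 ✓
(3,2)B 6/6 ✓
(3,5)B 4/5 ✓
(3,6)R 2/5 ✓
(3,7)R 2/2 ✓
(4,2)B 6/6 ✓
(4,3)B 6/6 ✓
(4,4)B 6/6 ✓
(4,5)B 5/6 ✓
(4,7)R 2/4 ✓
(5,1)B 4/4 ✓
(5,2)B 7/7 ✓
(5,3)B 7/7 ✓
(5,4)B 7/7 ✓
(5,5)B 6/6 ✓
(5,6)B 6/7 ✓
(5,7)B 3/4 ✓
(6,1)B 5/5 ✓
(6,2)B 8/8 ✓
(6,3)B 7/7 ✓
(6,5)B 7/7 ✓
(6,6)B 8/8 ✓
(6,7)B 5/5 ✓
(7,1)B 3/3 ✓
(7,2)B 5/5 ✓
(7,3)B 4/4 ✓
(7,4)B 4/4 ✓
(7,5)B 4/4 ✓
(7,6)B 5/5 ✓
(7,7)B 3/3 ✓
All meet the threshold, so the configuration is stable.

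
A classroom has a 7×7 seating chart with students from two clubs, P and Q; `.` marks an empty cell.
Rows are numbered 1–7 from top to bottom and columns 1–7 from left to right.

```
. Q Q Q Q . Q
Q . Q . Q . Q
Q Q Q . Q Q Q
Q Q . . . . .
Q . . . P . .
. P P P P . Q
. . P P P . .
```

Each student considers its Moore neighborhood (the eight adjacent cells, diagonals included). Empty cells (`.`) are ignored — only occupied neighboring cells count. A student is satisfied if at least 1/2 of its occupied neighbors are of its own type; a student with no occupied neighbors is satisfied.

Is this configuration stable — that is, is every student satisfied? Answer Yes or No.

Yes

(1,2)Q 3/3 ✓
(1,3)Q 3/3 ✓
(1,4)Q 4/4 ✓
(1,5)Q 2/2 ✓
(1,7)Q 1/1 ✓
(2,1)Q 3/3 ✓
(2,3)Q 5/5 ✓
(2,5)Q 4/4 ✓
(2,7)Q 3/3 ✓
(3,1)Q 4/4 ✓
(3,2)Q 6/6 ✓
(3,3)Q 3/3 ✓
(3,5)Q 2/2 ✓
(3,6)Q 4/4 ✓
(3,7)Q 2/2 ✓
(4,1)Q 4/4 ✓
(4,2)Q 5/5 ✓
(5,1)Q 2/3 ✓
(5,5)P 2/2 ✓
(6,2)P 2/3 ✓
(6,3)P 4/4 ✓
(6,4)P 6/6 ✓
(6,5)P 4/4 ✓
(6,7)Q 0/0 ✓
(7,3)P 4/4 ✓
(7,4)P 5/5 ✓
(7,5)P 3/3 ✓
All meet the threshold, so the configuration is stable.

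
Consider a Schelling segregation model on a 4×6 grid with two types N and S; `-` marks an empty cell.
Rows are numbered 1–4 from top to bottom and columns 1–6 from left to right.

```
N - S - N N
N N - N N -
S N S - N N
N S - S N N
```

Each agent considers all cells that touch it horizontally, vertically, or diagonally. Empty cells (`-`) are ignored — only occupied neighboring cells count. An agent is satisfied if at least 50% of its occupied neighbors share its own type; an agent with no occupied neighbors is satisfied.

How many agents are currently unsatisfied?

Row 1: (1,1)N 2/2 ✓ · (1,3)S 0/2 ✗ · (1,5)N 3/3 ✓ · (1,6)N 2/2 ✓
Row 2: (2,1)N 3/4 ✓ · (2,2)N 3/6 ✓ · (2,4)N 3/5 ✓ · (2,5)N 5/5 ✓
Row 3: (3,1)S 1/5 ✗ · (3,2)N 3/6 ✓ · (3,3)S 2/5 ✗ · (3,5)N 5/6 ✓ · (3,6)N 4/4 ✓
Row 4: (4,1)N 1/3 ✗ · (4,2)S 2/4 ✓ · (4,4)S 1/3 ✗ · (4,5)N 3/4 ✓ · (4,6)N 3/3 ✓
Unsatisfied: (1,3), (3,1), (3,3), (4,1), (4,4) — 5 in total.

5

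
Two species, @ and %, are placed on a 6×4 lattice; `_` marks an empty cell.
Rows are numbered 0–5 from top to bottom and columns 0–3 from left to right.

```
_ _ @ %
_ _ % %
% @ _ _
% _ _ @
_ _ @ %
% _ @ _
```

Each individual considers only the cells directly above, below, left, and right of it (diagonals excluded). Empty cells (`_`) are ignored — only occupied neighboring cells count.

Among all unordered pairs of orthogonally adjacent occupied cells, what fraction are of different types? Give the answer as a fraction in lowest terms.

5/9

Scan each occupied cell's neighbors to the right and below so each pair is counted once.
Row 0: @(0,2)–%(0,3)≠ @(0,2)–%(1,2)≠ %(0,3)–%(1,3)=  → 2/3 unlike.
Row 1: %(1,2)–%(1,3)=  → 0/1 unlike.
Row 2: %(2,0)–@(2,1)≠ %(2,0)–%(3,0)=  → 1/2 unlike.
Row 3: @(3,3)–%(4,3)≠  → 1/1 unlike.
Row 4: @(4,2)–%(4,3)≠ @(4,2)–@(5,2)=  → 1/2 unlike.
Total adjacent occupied pairs: 9; unlike-type pairs: 5.
5/9 is already in lowest terms.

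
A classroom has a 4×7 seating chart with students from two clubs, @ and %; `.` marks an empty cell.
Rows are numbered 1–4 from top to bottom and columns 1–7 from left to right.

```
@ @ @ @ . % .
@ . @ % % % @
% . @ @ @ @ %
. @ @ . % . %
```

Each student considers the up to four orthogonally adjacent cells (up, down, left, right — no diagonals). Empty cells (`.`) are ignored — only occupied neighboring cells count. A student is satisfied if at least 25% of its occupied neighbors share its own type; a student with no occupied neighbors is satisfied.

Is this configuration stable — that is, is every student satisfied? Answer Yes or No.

(1,1)@ 2/2 ✓
(1,2)@ 2/2 ✓
(1,3)@ 3/3 ✓
(1,4)@ 1/2 ✓
(1,6)% 1/1 ✓
(2,1)@ 1/2 ✓
(2,3)@ 2/3 ✓
(2,4)% 1/4 ✓
(2,5)% 2/3 ✓
(2,6)% 2/4 ✓
(2,7)@ 0/2 ✗
(3,1)% 0/1 ✗
(3,3)@ 3/3 ✓
(3,4)@ 2/3 ✓
(3,5)@ 2/4 ✓
(3,6)@ 1/3 ✓
(3,7)% 1/3 ✓
(4,2)@ 1/1 ✓
(4,3)@ 2/2 ✓
(4,5)% 0/1 ✗
(4,7)% 1/1 ✓
For instance (2,7) has only 0/2 same-type neighbors, below 1/4.

No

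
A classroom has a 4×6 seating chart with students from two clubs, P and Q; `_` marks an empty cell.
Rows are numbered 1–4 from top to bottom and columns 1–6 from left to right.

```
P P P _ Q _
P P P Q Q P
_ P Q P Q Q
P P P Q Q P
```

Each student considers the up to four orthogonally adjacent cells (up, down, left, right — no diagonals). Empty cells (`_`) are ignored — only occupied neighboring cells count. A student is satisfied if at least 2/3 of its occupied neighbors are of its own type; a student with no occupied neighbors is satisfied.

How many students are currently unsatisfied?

(1,1)P 2/2 satisfied
(1,2)P 3/3 satisfied
(1,3)P 2/2 satisfied
(1,5)Q 1/1 satisfied
(2,1)P 2/2 satisfied
(2,2)P 4/4 satisfied
(2,3)P 2/4 not
(2,4)Q 1/3 not
(2,5)Q 3/4 satisfied
(2,6)P 0/2 not
(3,2)P 2/3 satisfied
(3,3)Q 0/4 not
(3,4)P 0/4 not
(3,5)Q 3/4 satisfied
(3,6)Q 1/3 not
(4,1)P 1/1 satisfied
(4,2)P 3/3 satisfied
(4,3)P 1/3 not
(4,4)Q 1/3 not
(4,5)Q 2/3 satisfied
(4,6)P 0/2 not
Unsatisfied: (2,3), (2,4), (2,6), (3,3), (3,4), (3,6), (4,3), (4,4), (4,6) — 9 in total.

9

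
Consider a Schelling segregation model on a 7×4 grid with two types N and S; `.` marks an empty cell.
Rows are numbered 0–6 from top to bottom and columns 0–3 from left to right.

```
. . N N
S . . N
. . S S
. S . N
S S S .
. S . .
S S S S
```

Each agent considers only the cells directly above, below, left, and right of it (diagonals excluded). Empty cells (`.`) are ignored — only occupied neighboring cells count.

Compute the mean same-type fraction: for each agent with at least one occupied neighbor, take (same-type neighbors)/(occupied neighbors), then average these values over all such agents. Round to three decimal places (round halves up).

0.856

(0,2)N 1/1
(0,3)N 2/2
(1,0)S — no occupied neighbors
(1,3)N 1/2
(2,2)S 1/1
(2,3)S 1/3
(3,1)S 1/1
(3,3)N 0/1
(4,0)S 1/1
(4,1)S 4/4
(4,2)S 1/1
(5,1)S 2/2
(6,0)S 1/1
(6,1)S 3/3
(6,2)S 2/2
(6,3)S 1/1
Sum over 15 agents: 1/1 + 2/2 + 1/2 + 1/1 + 1/3 + 1/1 + 0/1 + 1/1 + 4/4 + 1/1 + 2/2 + 1/1 + 3/3 + 2/2 + 1/1 = 77/6; mean = 77/6 ÷ 15 = 77/90 = 0.855555… → 0.856.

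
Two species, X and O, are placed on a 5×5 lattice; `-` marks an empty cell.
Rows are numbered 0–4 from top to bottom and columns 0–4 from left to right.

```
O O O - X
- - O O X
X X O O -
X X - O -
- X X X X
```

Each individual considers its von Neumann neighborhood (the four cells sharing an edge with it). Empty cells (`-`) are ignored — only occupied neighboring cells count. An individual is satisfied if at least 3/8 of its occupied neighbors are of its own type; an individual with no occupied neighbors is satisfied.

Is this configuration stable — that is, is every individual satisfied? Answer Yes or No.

Yes

Row 0: (0,0)O 1/1 ok · (0,1)O 2/2 ok · (0,2)O 2/2 ok · (0,4)X 1/1 ok
Row 1: (1,2)O 3/3 ok · (1,3)O 2/3 ok · (1,4)X 1/2 ok
Row 2: (2,0)X 2/2 ok · (2,1)X 2/3 ok · (2,2)O 2/3 ok · (2,3)O 3/3 ok
Row 3: (3,0)X 2/2 ok · (3,1)X 3/3 ok · (3,3)O 1/2 ok
Row 4: (4,1)X 2/2 ok · (4,2)X 2/2 ok · (4,3)X 2/3 ok · (4,4)X 1/1 ok
All meet the threshold, so the configuration is stable.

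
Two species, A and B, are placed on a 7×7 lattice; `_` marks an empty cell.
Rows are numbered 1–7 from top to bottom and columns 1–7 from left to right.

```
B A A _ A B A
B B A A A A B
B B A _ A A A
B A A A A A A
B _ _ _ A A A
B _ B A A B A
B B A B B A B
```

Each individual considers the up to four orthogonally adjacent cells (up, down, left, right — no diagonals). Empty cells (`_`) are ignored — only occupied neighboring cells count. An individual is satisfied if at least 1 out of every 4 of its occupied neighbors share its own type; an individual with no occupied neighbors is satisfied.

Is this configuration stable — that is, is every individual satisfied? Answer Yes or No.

Row 1: (1,1)B 1/2 ✓ · (1,2)A 1/3 ✓ · (1,3)A 2/2 ✓ · (1,5)A 1/2 ✓ · (1,6)B 0/3 ✗ · (1,7)A 0/2 ✗
Row 2: (2,1)B 3/3 ✓ · (2,2)B 2/4 ✓ · (2,3)A 3/4 ✓ · (2,4)A 2/2 ✓ · (2,5)A 4/4 ✓ · (2,6)A 2/4 ✓ · (2,7)B 0/3 ✗
Row 3: (3,1)B 3/3 ✓ · (3,2)B 2/4 ✓ · (3,3)A 2/3 ✓ · (3,5)A 3/3 ✓ · (3,6)A 4/4 ✓ · (3,7)A 2/3 ✓
Row 4: (4,1)B 2/3 ✓ · (4,2)A 1/3 ✓ · (4,3)A 3/3 ✓ · (4,4)A 2/2 ✓ · (4,5)A 4/4 ✓ · (4,6)A 4/4 ✓ · (4,7)A 3/3 ✓
Row 5: (5,1)B 2/2 ✓ · (5,5)A 3/3 ✓ · (5,6)A 3/4 ✓ · (5,7)A 3/3 ✓
Row 6: (6,1)B 2/2 ✓ · (6,3)B 0/2 ✗ · (6,4)A 1/3 ✓ · (6,5)A 2/4 ✓ · (6,6)B 0/4 ✗ · (6,7)A 1/3 ✓
Row 7: (7,1)B 2/2 ✓ · (7,2)B 1/2 ✓ · (7,3)A 0/3 ✗ · (7,4)B 1/3 ✓ · (7,5)B 1/3 ✓ · (7,6)A 0/3 ✗ · (7,7)B 0/2 ✗
For instance (1,6) has only 0/3 same-type neighbors, below 1/4.

No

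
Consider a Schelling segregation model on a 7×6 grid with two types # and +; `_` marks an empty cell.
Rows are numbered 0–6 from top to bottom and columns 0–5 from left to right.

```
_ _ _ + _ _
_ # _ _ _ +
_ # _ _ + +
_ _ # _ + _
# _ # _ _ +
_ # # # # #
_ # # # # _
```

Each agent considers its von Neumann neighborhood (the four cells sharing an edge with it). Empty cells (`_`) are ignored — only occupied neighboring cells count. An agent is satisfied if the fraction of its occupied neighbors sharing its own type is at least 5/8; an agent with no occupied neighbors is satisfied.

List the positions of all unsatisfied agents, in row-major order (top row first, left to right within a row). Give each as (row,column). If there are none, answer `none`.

(0,3)+ 0/0 ok
(1,1)# 1/1 ok
(1,5)+ 1/1 ok
(2,1)# 1/1 ok
(2,4)+ 2/2 ok
(2,5)+ 2/2 ok
(3,2)# 1/1 ok
(3,4)+ 1/1 ok
(4,0)# 0/0 ok
(4,2)# 2/2 ok
(4,5)+ 0/1 unhappy
(5,1)# 2/2 ok
(5,2)# 4/4 ok
(5,3)# 3/3 ok
(5,4)# 3/3 ok
(5,5)# 1/2 unhappy
(6,1)# 2/2 ok
(6,2)# 3/3 ok
(6,3)# 3/3 ok
(6,4)# 2/2 ok

(4,5), (5,5)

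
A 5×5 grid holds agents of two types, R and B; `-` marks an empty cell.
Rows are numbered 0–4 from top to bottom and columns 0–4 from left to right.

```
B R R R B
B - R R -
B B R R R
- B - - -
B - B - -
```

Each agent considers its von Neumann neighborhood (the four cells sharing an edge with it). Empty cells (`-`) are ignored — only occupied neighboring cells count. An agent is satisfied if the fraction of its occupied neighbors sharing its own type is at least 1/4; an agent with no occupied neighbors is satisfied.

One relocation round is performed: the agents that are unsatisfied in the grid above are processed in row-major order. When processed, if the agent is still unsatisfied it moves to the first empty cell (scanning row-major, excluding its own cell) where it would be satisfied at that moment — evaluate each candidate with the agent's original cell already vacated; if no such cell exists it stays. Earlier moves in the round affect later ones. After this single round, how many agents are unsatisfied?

Initially unsatisfied (in order): (0,4).
  (0,4) → (1,1).
Resulting grid:
B R R R -
B B R R -
B B R R R
- B - - -
B - B - -
All satisfied now.

0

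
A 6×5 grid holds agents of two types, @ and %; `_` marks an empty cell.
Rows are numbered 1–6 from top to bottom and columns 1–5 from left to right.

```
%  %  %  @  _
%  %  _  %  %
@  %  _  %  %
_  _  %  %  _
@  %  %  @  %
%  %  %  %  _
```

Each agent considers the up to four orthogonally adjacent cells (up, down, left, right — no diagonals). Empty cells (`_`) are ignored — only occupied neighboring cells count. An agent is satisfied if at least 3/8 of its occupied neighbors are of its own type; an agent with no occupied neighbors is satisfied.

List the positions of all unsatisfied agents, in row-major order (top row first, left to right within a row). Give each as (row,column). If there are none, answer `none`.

(1,1)% 2/2 ok
(1,2)% 3/3 ok
(1,3)% 1/2 ok
(1,4)@ 0/2 unhappy
(2,1)% 2/3 ok
(2,2)% 3/3 ok
(2,4)% 2/3 ok
(2,5)% 2/2 ok
(3,1)@ 0/2 unhappy
(3,2)% 1/2 ok
(3,4)% 3/3 ok
(3,5)% 2/2 ok
(4,3)% 2/2 ok
(4,4)% 2/3 ok
(5,1)@ 0/2 unhappy
(5,2)% 2/3 ok
(5,3)% 3/4 ok
(5,4)@ 0/4 unhappy
(5,5)% 0/1 unhappy
(6,1)% 1/2 ok
(6,2)% 3/3 ok
(6,3)% 3/3 ok
(6,4)% 1/2 ok

(1,4), (3,1), (5,1), (5,4), (5,5)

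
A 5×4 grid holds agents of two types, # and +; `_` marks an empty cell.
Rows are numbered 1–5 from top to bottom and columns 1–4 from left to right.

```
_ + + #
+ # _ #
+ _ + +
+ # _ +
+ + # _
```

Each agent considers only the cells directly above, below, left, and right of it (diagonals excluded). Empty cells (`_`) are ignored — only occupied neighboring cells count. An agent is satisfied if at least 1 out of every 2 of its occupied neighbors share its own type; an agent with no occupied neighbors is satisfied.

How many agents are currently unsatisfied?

(1,2)+ 1/2 satisfied
(1,3)+ 1/2 satisfied
(1,4)# 1/2 satisfied
(2,1)+ 1/2 satisfied
(2,2)# 0/2 not
(2,4)# 1/2 satisfied
(3,1)+ 2/2 satisfied
(3,3)+ 1/1 satisfied
(3,4)+ 2/3 satisfied
(4,1)+ 2/3 satisfied
(4,2)# 0/2 not
(4,4)+ 1/1 satisfied
(5,1)+ 2/2 satisfied
(5,2)+ 1/3 not
(5,3)# 0/1 not
Unsatisfied: (2,2), (4,2), (5,2), (5,3) — 4 in total.

4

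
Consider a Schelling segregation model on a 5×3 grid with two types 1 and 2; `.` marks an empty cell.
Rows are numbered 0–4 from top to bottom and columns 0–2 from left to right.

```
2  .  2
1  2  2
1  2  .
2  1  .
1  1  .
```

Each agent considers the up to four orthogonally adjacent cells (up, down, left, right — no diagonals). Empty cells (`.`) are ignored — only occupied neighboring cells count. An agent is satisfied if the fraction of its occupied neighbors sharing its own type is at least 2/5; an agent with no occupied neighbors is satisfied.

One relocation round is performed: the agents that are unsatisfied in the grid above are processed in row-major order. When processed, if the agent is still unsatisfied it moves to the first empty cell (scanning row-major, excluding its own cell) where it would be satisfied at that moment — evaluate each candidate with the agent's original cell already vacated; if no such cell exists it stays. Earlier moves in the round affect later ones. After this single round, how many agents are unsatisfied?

Initially unsatisfied (in order): (0,0), (1,0), (2,0), (2,1), (3,0), (3,1).
  (0,0) → (0,1).
  (1,0): now satisfied by earlier moves; stays.
  (2,0) → (0,0).
  (2,1): now satisfied by earlier moves; stays.
  (3,0) → (2,0).
  (3,1): now satisfied by earlier moves; stays.
Resulting grid:
1 2 2
1 2 2
2 2 .
. 1 .
1 1 .
Unsatisfied now: (1,0).

1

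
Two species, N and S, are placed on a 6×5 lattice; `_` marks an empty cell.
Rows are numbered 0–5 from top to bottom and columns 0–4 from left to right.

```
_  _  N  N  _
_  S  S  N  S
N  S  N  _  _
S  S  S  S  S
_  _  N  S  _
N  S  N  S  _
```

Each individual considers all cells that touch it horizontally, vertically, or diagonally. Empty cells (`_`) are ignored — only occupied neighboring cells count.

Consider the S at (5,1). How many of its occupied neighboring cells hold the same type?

0

Occupied neighbors of (5,1): (4,2)=N, (5,0)=N, (5,2)=N.
Same type (S): 0 of 3.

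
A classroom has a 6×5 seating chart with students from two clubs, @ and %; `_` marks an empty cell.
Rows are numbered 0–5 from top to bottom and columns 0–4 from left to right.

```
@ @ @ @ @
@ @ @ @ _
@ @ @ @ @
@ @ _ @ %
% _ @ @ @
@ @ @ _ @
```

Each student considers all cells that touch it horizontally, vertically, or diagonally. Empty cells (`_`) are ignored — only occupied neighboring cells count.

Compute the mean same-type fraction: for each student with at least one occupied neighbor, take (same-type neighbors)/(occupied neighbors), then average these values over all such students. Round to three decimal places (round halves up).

(0,0)@ 3/3
(0,1)@ 5/5
(0,2)@ 5/5
(0,3)@ 4/4
(0,4)@ 2/2
(1,0)@ 5/5
(1,1)@ 8/8
(1,2)@ 8/8
(1,3)@ 7/7
(2,0)@ 5/5
(2,1)@ 7/7
(2,2)@ 7/7
(2,3)@ 5/6
(2,4)@ 3/4
(3,0)@ 3/4
(3,1)@ 5/6
(3,3)@ 6/7
(3,4)% 0/5
(4,0)% 0/4
(4,2)@ 5/5
(4,3)@ 5/6
(4,4)@ 3/4
(5,0)@ 1/2
(5,1)@ 3/4
(5,2)@ 3/3
(5,4)@ 2/2
Sum over 26 students: 3/3 + 5/5 + 5/5 + 4/4 + 2/2 + 5/5 + 8/8 + 8/8 + 7/7 + 5/5 + 7/7 + 7/7 + 5/6 + 3/4 + 3/4 + 5/6 + 6/7 + 0/5 + 0/4 + 5/5 + 5/6 + 3/4 + 1/2 + 3/4 + 3/3 + 2/2 = 153/7; mean = 153/7 ÷ 26 = 153/182 = 0.840659… → 0.841.

0.841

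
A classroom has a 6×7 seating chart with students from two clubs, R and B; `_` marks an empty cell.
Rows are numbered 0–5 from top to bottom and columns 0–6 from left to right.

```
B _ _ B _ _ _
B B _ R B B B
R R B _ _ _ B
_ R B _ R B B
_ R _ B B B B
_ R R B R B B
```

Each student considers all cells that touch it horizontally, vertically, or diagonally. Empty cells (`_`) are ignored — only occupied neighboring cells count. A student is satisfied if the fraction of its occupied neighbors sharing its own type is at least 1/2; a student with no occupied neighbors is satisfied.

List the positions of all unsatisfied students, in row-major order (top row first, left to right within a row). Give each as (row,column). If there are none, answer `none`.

Row 0: (0,0)B 2/2 satisfied · (0,3)B 1/2 satisfied
Row 1: (1,0)B 2/4 satisfied · (1,1)B 3/5 satisfied · (1,3)R 0/3 not · (1,4)B 2/3 satisfied · (1,5)B 3/3 satisfied · (1,6)B 2/2 satisfied
Row 2: (2,0)R 2/4 satisfied · (2,1)R 2/6 not · (2,2)B 2/5 not · (2,6)B 4/4 satisfied
Row 3: (3,1)R 3/5 satisfied · (3,2)B 2/5 not · (3,4)R 0/4 not · (3,5)B 5/6 satisfied · (3,6)B 4/4 satisfied
Row 4: (4,1)R 3/4 satisfied · (4,3)B 3/6 satisfied · (4,4)B 5/7 satisfied · (4,5)B 6/8 satisfied · (4,6)B 5/5 satisfied
Row 5: (5,1)R 2/2 satisfied · (5,2)R 2/4 satisfied · (5,3)B 2/4 satisfied · (5,4)R 0/5 not · (5,5)B 4/5 satisfied · (5,6)B 3/3 satisfied

(1,3), (2,1), (2,2), (3,2), (3,4), (5,4)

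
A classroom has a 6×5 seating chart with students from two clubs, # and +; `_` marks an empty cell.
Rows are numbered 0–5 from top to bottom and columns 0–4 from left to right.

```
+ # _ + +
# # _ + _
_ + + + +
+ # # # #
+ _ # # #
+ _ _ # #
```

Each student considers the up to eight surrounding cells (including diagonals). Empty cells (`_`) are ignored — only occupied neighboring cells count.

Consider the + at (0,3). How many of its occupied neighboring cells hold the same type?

Occupied neighbors of (0,3): (0,4)=+, (1,3)=+.
Same type (+): 2 of 2.

2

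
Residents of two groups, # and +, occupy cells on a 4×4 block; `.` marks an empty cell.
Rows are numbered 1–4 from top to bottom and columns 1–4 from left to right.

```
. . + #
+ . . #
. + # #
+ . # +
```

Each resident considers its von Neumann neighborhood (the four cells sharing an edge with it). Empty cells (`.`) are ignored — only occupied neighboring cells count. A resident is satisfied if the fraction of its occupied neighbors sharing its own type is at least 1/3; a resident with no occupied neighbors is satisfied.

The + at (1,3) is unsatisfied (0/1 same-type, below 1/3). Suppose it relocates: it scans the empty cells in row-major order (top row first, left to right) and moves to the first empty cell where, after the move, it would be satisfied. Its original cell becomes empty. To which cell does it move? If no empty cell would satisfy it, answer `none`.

(1,1)

Vacating (1,3). Empty cells in order:
  (1,1): 1/1 same-type → satisfied — stop here.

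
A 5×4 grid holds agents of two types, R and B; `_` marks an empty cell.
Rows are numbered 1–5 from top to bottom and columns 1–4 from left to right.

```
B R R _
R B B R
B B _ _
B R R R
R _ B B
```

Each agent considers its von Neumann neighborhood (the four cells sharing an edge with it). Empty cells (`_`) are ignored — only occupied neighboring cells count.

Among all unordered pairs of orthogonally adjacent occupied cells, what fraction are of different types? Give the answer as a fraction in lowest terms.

Scan each occupied cell's neighbors to the right and below so each pair is counted once.
From row 1: 4 unlike of 5 pairs (running 4/5).
From row 2: 3 unlike of 5 pairs (running 7/10).
From row 3: 1 unlike of 3 pairs (running 8/13).
From row 4: 4 unlike of 6 pairs (running 12/19).
From row 5: 0 unlike of 1 pairs (running 12/20).
Total adjacent occupied pairs: 20; unlike-type pairs: 12.
12/20 reduces to 3/5.

3/5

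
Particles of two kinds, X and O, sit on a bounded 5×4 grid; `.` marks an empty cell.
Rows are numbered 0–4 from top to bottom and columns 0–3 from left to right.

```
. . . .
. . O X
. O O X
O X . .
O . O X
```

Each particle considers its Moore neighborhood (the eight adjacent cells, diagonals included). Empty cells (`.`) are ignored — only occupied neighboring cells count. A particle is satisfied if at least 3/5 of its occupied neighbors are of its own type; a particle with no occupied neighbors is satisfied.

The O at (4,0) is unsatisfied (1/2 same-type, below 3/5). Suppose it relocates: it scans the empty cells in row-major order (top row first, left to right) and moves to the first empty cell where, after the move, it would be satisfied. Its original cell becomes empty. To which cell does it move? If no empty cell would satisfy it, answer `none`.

Vacating (4,0). Empty cells in order:
  (0,0): 0/0 same-type → satisfied — stop here.

(0,0)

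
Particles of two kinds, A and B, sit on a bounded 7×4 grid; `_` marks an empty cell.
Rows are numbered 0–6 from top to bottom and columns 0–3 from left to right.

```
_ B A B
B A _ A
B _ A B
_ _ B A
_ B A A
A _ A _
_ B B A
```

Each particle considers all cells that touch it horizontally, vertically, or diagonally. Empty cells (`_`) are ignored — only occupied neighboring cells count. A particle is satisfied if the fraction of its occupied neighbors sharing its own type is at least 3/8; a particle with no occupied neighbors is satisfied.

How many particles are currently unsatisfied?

(0,1)B 1/3 unhappy
(0,2)A 2/4 ok
(0,3)B 0/2 unhappy
(1,0)B 2/3 ok
(1,1)A 2/5 ok
(1,3)A 2/4 ok
(2,0)B 1/2 ok
(2,2)A 3/5 ok
(2,3)B 1/4 unhappy
(3,2)B 2/6 unhappy
(3,3)A 3/5 ok
(4,1)B 1/4 unhappy
(4,2)A 3/5 ok
(4,3)A 3/4 ok
(5,0)A 0/2 unhappy
(5,2)A 3/6 ok
(6,1)B 1/3 unhappy
(6,2)B 1/3 unhappy
(6,3)A 1/2 ok
Unsatisfied: (0,1), (0,3), (2,3), (3,2), (4,1), (5,0), (6,1), (6,2) — 8 in total.

8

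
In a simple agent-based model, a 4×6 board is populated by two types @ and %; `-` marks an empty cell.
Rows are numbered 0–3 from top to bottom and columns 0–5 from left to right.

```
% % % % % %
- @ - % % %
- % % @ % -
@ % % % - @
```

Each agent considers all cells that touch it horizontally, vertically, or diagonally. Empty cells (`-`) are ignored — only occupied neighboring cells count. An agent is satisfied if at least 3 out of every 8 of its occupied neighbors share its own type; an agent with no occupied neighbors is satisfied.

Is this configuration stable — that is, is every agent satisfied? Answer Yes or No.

Row 0: (0,0)% 1/2 ok · (0,1)% 2/3 ok · (0,2)% 3/4 ok · (0,3)% 4/4 ok · (0,4)% 5/5 ok · (0,5)% 3/3 ok
Row 1: (1,1)@ 0/5 unhappy · (1,3)% 6/7 ok · (1,4)% 6/7 ok · (1,5)% 4/4 ok
Row 2: (2,1)% 3/5 ok · (2,2)% 5/7 ok · (2,3)@ 0/6 unhappy · (2,4)% 4/6 ok
Row 3: (3,0)@ 0/2 unhappy · (3,1)% 3/4 ok · (3,2)% 4/5 ok · (3,3)% 3/4 ok · (3,5)@ 0/1 unhappy
For instance (1,1) has only 0/5 same-type neighbors, below 3/8.

No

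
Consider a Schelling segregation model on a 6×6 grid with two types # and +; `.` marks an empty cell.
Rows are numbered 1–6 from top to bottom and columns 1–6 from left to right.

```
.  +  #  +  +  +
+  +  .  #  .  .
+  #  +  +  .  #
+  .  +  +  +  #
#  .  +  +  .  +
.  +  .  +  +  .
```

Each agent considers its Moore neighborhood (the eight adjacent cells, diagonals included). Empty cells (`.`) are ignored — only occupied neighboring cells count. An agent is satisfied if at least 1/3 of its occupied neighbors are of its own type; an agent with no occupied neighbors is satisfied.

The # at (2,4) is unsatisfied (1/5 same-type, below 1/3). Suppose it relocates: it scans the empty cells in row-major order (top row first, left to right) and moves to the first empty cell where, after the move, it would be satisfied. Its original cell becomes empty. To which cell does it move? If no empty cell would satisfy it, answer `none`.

(2,6)

Vacating (2,4). Empty cells in order:
  (1,1): 0/3 same-type → still unsatisfied.
  (2,3): 2/7 same-type → still unsatisfied.
  (2,5): 1/5 same-type → still unsatisfied.
  (2,6): 1/3 same-type → satisfied — stop here.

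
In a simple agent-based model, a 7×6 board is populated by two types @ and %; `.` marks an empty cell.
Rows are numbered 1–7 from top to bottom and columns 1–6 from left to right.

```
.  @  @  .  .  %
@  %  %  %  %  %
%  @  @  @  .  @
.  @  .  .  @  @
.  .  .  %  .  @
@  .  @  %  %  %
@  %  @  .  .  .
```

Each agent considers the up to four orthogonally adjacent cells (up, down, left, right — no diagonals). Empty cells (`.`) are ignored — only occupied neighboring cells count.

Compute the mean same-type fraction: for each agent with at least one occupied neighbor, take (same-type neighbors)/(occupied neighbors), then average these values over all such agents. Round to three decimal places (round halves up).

Row 1: (1,2)@ 1/2 · (1,3)@ 1/2 · (1,6)% 1/1
Row 2: (2,1)@ 0/2 · (2,2)% 1/4 · (2,3)% 2/4 · (2,4)% 2/3 · (2,5)% 2/2 · (2,6)% 2/3
Row 3: (3,1)% 0/2 · (3,2)@ 2/4 · (3,3)@ 2/3 · (3,4)@ 1/2 · (3,6)@ 1/2
Row 4: (4,2)@ 1/1 · (4,5)@ 1/1 · (4,6)@ 3/3
Row 5: (5,4)% 1/1 · (5,6)@ 1/2
Row 6: (6,1)@ 1/1 · (6,3)@ 1/2 · (6,4)% 2/3 · (6,5)% 2/2 · (6,6)% 1/2
Row 7: (7,1)@ 1/2 · (7,2)% 0/2 · (7,3)@ 1/2
Sum over 27 agents: 1/2 + 1/2 + 1/1 + 0/2 + 1/4 + 2/4 + 2/3 + 2/2 + 2/3 + 0/2 + 2/4 + 2/3 + 1/2 + 1/2 + 1/1 + 1/1 + 3/3 + 1/1 + 1/2 + 1/1 + 1/2 + 2/3 + 2/2 + 1/2 + 1/2 + 0/2 + 1/2 = 197/12; mean = 197/12 ÷ 27 = 197/324 = 0.608024… → 0.608.

0.608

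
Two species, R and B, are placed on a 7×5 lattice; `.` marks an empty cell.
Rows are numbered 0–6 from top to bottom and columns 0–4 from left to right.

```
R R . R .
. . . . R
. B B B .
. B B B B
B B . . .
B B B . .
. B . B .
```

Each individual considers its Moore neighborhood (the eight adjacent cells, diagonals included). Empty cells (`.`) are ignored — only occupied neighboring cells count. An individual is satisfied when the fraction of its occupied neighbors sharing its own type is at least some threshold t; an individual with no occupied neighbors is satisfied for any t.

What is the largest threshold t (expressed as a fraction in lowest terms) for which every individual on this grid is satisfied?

Row 0: (0,0)R 1/1 · (0,1)R 1/1 · (0,3)R 1/1
Row 1: (1,4)R 1/2
Row 2: (2,1)B 3/3 · (2,2)B 5/5 · (2,3)B 4/5
Row 3: (3,1)B 5/5 · (3,2)B 6/6 · (3,3)B 4/4 · (3,4)B 2/2
Row 4: (4,0)B 4/4 · (4,1)B 6/6
Row 5: (5,0)B 4/4 · (5,1)B 5/5 · (5,2)B 4/4
Row 6: (6,1)B 3/3 · (6,3)B 1/1
The smallest same-type fraction is 1/2 at (1,4), which reduces to 1/2. Any threshold above that leaves this individual unsatisfied.

1/2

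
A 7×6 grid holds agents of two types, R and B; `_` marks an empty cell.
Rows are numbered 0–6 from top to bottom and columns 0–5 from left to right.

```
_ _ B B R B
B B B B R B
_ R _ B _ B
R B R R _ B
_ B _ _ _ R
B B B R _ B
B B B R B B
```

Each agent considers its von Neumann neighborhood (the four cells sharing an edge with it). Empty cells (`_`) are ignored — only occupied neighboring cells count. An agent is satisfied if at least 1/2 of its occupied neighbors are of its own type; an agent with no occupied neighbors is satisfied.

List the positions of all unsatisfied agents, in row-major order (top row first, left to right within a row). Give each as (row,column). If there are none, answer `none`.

Row 0: (0,2)B 2/2 ✓ · (0,3)B 2/3 ✓ · (0,4)R 1/3 ✗ · (0,5)B 1/2 ✓
Row 1: (1,0)B 1/1 ✓ · (1,1)B 2/3 ✓ · (1,2)B 3/3 ✓ · (1,3)B 3/4 ✓ · (1,4)R 1/3 ✗ · (1,5)B 2/3 ✓
Row 2: (2,1)R 0/2 ✗ · (2,3)B 1/2 ✓ · (2,5)B 2/2 ✓
Row 3: (3,0)R 0/1 ✗ · (3,1)B 1/4 ✗ · (3,2)R 1/2 ✓ · (3,3)R 1/2 ✓ · (3,5)B 1/2 ✓
Row 4: (4,1)B 2/2 ✓ · (4,5)R 0/2 ✗
Row 5: (5,0)B 2/2 ✓ · (5,1)B 4/4 ✓ · (5,2)B 2/3 ✓ · (5,3)R 1/2 ✓ · (5,5)B 1/2 ✓
Row 6: (6,0)B 2/2 ✓ · (6,1)B 3/3 ✓ · (6,2)B 2/3 ✓ · (6,3)R 1/3 ✗ · (6,4)B 1/2 ✓ · (6,5)B 2/2 ✓

(0,4), (1,4), (2,1), (3,0), (3,1), (4,5), (6,3)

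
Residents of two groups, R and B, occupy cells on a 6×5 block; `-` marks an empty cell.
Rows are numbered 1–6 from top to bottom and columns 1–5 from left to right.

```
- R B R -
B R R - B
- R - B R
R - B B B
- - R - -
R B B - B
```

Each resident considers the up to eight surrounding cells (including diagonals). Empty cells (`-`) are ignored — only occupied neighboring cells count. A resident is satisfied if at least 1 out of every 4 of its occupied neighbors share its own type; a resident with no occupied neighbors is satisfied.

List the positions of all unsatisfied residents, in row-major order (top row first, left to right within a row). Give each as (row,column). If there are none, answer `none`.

(1,3), (2,1), (3,5), (5,3), (6,1)

(1,2)R 2/4 ok
(1,3)B 0/4 unhappy
(1,4)R 1/3 ok
(2,1)B 0/3 unhappy
(2,2)R 3/5 ok
(2,3)R 4/6 ok
(2,5)B 1/3 ok
(3,2)R 3/5 ok
(3,4)B 4/6 ok
(3,5)R 0/4 unhappy
(4,1)R 1/1 ok
(4,3)B 2/4 ok
(4,4)B 3/5 ok
(4,5)B 2/3 ok
(5,3)R 0/4 unhappy
(6,1)R 0/1 unhappy
(6,2)B 1/3 ok
(6,3)B 1/2 ok
(6,5)B 0/0 ok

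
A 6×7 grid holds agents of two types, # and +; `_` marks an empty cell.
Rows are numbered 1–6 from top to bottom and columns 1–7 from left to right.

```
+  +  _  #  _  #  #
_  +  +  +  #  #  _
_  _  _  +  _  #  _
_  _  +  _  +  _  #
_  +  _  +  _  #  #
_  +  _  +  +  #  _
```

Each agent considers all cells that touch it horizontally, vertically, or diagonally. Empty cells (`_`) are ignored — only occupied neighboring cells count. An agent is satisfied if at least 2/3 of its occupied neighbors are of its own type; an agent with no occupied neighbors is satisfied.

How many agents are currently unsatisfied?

Row 1: (1,1)+ 2/2 ✓ · (1,2)+ 3/3 ✓ · (1,4)# 1/3 ✗ · (1,6)# 3/3 ✓ · (1,7)# 2/2 ✓
Row 2: (2,2)+ 3/3 ✓ · (2,3)+ 4/5 ✓ · (2,4)+ 2/4 ✗ · (2,5)# 4/6 ✓ · (2,6)# 4/4 ✓
Row 3: (3,4)+ 4/5 ✓ · (3,6)# 3/4 ✓
Row 4: (4,3)+ 3/3 ✓ · (4,5)+ 2/4 ✗ · (4,7)# 3/3 ✓
Row 5: (5,2)+ 2/2 ✓ · (5,4)+ 4/4 ✓ · (5,6)# 3/5 ✗ · (5,7)# 3/3 ✓
Row 6: (6,2)+ 1/1 ✓ · (6,4)+ 2/2 ✓ · (6,5)+ 2/4 ✗ · (6,6)# 2/3 ✓
Unsatisfied: (1,4), (2,4), (4,5), (5,6), (6,5) — 5 in total.

5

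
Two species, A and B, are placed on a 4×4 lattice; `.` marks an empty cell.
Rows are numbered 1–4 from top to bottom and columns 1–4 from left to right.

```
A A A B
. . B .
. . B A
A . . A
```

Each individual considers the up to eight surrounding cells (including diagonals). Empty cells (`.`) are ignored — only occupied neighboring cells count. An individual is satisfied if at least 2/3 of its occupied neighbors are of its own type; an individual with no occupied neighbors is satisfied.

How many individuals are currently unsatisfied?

6

Row 1: (1,1)A 1/1 ✓ · (1,2)A 2/3 ✓ · (1,3)A 1/3 ✗ · (1,4)B 1/2 ✗
Row 2: (2,3)B 2/5 ✗
Row 3: (3,3)B 1/3 ✗ · (3,4)A 1/3 ✗
Row 4: (4,1)A 0/0 ✓ · (4,4)A 1/2 ✗
Unsatisfied: (1,3), (1,4), (2,3), (3,3), (3,4), (4,4) — 6 in total.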